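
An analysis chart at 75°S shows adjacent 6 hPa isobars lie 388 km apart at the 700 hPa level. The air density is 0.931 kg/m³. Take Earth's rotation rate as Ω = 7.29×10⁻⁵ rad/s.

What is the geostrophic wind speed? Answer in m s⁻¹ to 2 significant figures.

Coriolis parameter at 75°S:
f = 2Ω sin φ = 2 × 7.29×10⁻⁵ × sin 75° = 1.41×10⁻⁴ s⁻¹
Pressure gradient: |∂P/∂n| = 600 Pa / 388000 m = 1.55×10⁻³ Pa/m
Geostrophic balance (pressure-gradient force = Coriolis force):
V_g = (1/(fρ)) |∂P/∂n| = 1.55×10⁻³ / (1.41×10⁻⁴ × 0.931) = 11.8 m/s

12 m s⁻¹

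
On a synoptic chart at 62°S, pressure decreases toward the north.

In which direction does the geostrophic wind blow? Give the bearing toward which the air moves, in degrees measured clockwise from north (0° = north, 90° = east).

The pressure-gradient force points toward the north (bearing 000°).
Geostrophic balance: in the Southern Hemisphere the Coriolis force deflects motion to the left, so the geostrophic wind blows 90° to the left of the pressure-gradient force (low pressure on the right).
Rotating 000° by 90° counterclockwise gives 270° — the wind blows toward the west.

270°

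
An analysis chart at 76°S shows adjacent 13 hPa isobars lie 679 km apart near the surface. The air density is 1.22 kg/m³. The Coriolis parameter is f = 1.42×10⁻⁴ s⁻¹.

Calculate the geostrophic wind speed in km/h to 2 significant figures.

40 km/h

Pressure gradient: |∂P/∂n| = 1300 Pa / 679000 m = 1.91×10⁻³ Pa/m
Geostrophic balance (pressure-gradient force = Coriolis force):
V_g = (1/(fρ)) |∂P/∂n| = 1.91×10⁻³ / (1.42×10⁻⁴ × 1.22) = 11.1 m/s
Converting: 11.1 m/s × 3.6 = 40 km/h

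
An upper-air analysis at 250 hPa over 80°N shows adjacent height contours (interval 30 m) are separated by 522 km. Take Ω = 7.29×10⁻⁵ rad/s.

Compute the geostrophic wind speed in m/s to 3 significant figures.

3.93 m/s

Coriolis parameter at 80°N:
f = 2Ω sin φ = 2 × 7.29×10⁻⁵ × sin 80° = 1.44×10⁻⁴ s⁻¹
Height gradient: |∂Z/∂n| = 30 m / 522000 m = 5.75×10⁻⁵
On a pressure surface, geostrophic balance gives V_g = (g/f)|∂Z/∂n|:
V_g = 9.81 × 5.75×10⁻⁵ / 1.44×10⁻⁴ = 3.93 m/s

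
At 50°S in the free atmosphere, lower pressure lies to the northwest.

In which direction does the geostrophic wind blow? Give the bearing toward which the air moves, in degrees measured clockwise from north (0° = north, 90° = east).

The pressure-gradient force points toward the northwest (bearing 315°).
Geostrophic balance: in the Southern Hemisphere the Coriolis force deflects motion to the left, so the geostrophic wind blows 90° to the left of the pressure-gradient force (low pressure on the right).
Rotating 315° by 90° counterclockwise gives 225° — the wind blows toward the southwest.

225°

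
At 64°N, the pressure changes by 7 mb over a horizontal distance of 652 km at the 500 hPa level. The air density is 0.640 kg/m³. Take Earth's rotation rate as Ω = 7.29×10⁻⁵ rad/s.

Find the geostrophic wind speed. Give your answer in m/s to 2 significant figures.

Coriolis parameter at 64°N:
f = 2Ω sin φ = 2 × 7.29×10⁻⁵ × sin 64° = 1.31×10⁻⁴ s⁻¹
Pressure gradient: |∂P/∂n| = 700 Pa / 652000 m = 1.07×10⁻³ Pa/m
Geostrophic balance (pressure-gradient force = Coriolis force):
V_g = (1/(fρ)) |∂P/∂n| = 1.07×10⁻³ / (1.31×10⁻⁴ × 0.640) = 12.8 m/s

13 m/s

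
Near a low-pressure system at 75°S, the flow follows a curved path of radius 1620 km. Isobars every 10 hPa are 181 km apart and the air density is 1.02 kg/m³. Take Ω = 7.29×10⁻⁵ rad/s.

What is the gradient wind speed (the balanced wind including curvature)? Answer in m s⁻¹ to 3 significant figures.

33.5 m s⁻¹

Coriolis parameter at 75°S:
f = 2Ω sin φ = 2 × 7.29×10⁻⁵ × sin 75° = 1.41×10⁻⁴ s⁻¹
Pressure gradient: |∂P/∂n| = 1000 Pa / 181000 m = 5.52×10⁻³ Pa/m
Geostrophic speed: V_g = |∂P/∂n|/(fρ) = 5.52×10⁻³/(1.41×10⁻⁴ × 1.02) = 38.5 m/s
Around a low, centrifugal force acts outward with Coriolis, so pressure-gradient force balances both:
(1/ρ)|∂P/∂n| = fV + V²/R  →  V² + fR·V − fR·V_g = 0
With fR = 1.41×10⁻⁴ × 1620×10³ m = 228 m/s:
V = [−fR + √((fR)² + 4 fR V_g)]/2 = [−228 + √(228² + 4×228×38.5)]/2 = 33.5 m/s
Subgeostrophic (V < V_g = 38.5 m/s), as expected around a low.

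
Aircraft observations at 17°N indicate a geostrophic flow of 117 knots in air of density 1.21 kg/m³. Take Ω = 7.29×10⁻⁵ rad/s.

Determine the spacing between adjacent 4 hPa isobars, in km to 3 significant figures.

Coriolis parameter at 17°N:
f = 2Ω sin φ = 2 × 7.29×10⁻⁵ × sin 17° = 4.26×10⁻⁵ s⁻¹
Wind speed in SI: 117 knots = 60.2 m/s
Geostrophic balance rearranged: |∂P/∂n| = f ρ V_g
|∂P/∂n| = 4.26×10⁻⁵ × 1.21 × 60.2 = 3.10×10⁻³ Pa/m
Isobar spacing: Δn = ΔP/|∂P/∂n| = 400 Pa / 3.10×10⁻³ Pa/m = 128842 m ≈ 129 km

129 km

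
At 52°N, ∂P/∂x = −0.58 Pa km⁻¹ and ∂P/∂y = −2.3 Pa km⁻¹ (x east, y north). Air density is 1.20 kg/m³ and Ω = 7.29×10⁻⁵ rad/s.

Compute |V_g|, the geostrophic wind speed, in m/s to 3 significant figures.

Coriolis parameter at 52°N:
f = 2Ω sin φ = 2 × 7.29×10⁻⁵ × sin 52° = 1.15×10⁻⁴ s⁻¹
Component geostrophic relations (x east, y north):
u_g = −(1/(fρ)) ∂P/∂y,  v_g = (1/(fρ)) ∂P/∂x
u_g = −(−2.3×10⁻³)/(1.15×10⁻⁴ × 1.20) = 16.7 m/s;  v_g = (−0.58×10⁻³)/(1.15×10⁻⁴ × 1.20) = −4.21 m/s
|V_g| = √(u_g² + v_g²) = 17.2 m/s

17.2 m/s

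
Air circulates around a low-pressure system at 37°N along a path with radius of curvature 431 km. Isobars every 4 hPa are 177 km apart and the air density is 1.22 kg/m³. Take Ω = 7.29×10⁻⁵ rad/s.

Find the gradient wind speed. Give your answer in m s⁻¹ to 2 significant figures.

15 m s⁻¹

Coriolis parameter at 37°N:
f = 2Ω sin φ = 2 × 7.29×10⁻⁵ × sin 37° = 8.77×10⁻⁵ s⁻¹
Pressure gradient: |∂P/∂n| = 400 Pa / 177000 m = 2.26×10⁻³ Pa/m
Geostrophic speed: V_g = |∂P/∂n|/(fρ) = 2.26×10⁻³/(8.77×10⁻⁵ × 1.22) = 21.1 m/s
Around a low, centrifugal force acts outward with Coriolis, so pressure-gradient force balances both:
(1/ρ)|∂P/∂n| = fV + V²/R  →  V² + fR·V − fR·V_g = 0
With fR = 8.77×10⁻⁵ × 431×10³ m = 37.8 m/s:
V = [−fR + √((fR)² + 4 fR V_g)]/2 = [−37.8 + √(37.8² + 4×37.8×21.1)]/2 = 15.1 m/s
Subgeostrophic (V < V_g = 21.1 m/s), as expected around a low.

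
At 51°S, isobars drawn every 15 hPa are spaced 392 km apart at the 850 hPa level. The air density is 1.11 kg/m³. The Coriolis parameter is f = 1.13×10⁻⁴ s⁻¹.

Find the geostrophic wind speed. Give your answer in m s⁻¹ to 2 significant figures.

Pressure gradient: |∂P/∂n| = 1500 Pa / 392000 m = 3.83×10⁻³ Pa/m
Geostrophic balance (pressure-gradient force = Coriolis force):
V_g = (1/(fρ)) |∂P/∂n| = 3.83×10⁻³ / (1.13×10⁻⁴ × 1.11) = 30.5 m/s

31 m s⁻¹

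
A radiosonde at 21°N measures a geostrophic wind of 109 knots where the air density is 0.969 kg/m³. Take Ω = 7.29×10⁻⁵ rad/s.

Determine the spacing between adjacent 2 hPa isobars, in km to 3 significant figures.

Coriolis parameter at 21°N:
f = 2Ω sin φ = 2 × 7.29×10⁻⁵ × sin 21° = 5.23×10⁻⁵ s⁻¹
Wind speed in SI: 109 knots = 56.1 m/s
Geostrophic balance rearranged: |∂P/∂n| = f ρ V_g
|∂P/∂n| = 5.23×10⁻⁵ × 0.969 × 56.1 = 2.84×10⁻³ Pa/m
Isobar spacing: Δn = ΔP/|∂P/∂n| = 200 Pa / 2.84×10⁻³ Pa/m = 70446 m ≈ 70.4 km

70.4 km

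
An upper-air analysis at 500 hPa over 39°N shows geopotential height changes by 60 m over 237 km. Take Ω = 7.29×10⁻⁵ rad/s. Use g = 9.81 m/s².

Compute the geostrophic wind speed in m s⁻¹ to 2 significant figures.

Coriolis parameter at 39°N:
f = 2Ω sin φ = 2 × 7.29×10⁻⁵ × sin 39° = 9.18×10⁻⁵ s⁻¹
Height gradient: |∂Z/∂n| = 60 m / 237000 m = 2.53×10⁻⁴
On a pressure surface, geostrophic balance gives V_g = (g/f)|∂Z/∂n|:
V_g = 9.81 × 2.53×10⁻⁴ / 9.18×10⁻⁵ = 27.1 m/s

27 m s⁻¹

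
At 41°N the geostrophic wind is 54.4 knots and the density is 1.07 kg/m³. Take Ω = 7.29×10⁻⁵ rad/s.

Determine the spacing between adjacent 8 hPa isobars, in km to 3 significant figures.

279 km

Coriolis parameter at 41°N:
f = 2Ω sin φ = 2 × 7.29×10⁻⁵ × sin 41° = 9.57×10⁻⁵ s⁻¹
Wind speed in SI: 54.4 knots = 28.0 m/s
Geostrophic balance rearranged: |∂P/∂n| = f ρ V_g
|∂P/∂n| = 9.57×10⁻⁵ × 1.07 × 28.0 = 2.86×10⁻³ Pa/m
Isobar spacing: Δn = ΔP/|∂P/∂n| = 800 Pa / 2.86×10⁻³ Pa/m = 279299 m ≈ 279 km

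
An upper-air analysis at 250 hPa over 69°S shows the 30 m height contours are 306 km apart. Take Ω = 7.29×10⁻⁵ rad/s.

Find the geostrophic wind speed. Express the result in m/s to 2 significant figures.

7.1 m/s

Coriolis parameter at 69°S:
f = 2Ω sin φ = 2 × 7.29×10⁻⁵ × sin 69° = 1.36×10⁻⁴ s⁻¹
Height gradient: |∂Z/∂n| = 30 m / 306000 m = 9.80×10⁻⁵
On a pressure surface, geostrophic balance gives V_g = (g/f)|∂Z/∂n|:
V_g = 9.81 × 9.80×10⁻⁵ / 1.36×10⁻⁴ = 7.07 m/s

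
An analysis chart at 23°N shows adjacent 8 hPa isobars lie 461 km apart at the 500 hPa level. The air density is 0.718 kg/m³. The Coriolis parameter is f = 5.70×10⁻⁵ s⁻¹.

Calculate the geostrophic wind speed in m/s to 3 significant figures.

Pressure gradient: |∂P/∂n| = 800 Pa / 461000 m = 1.74×10⁻³ Pa/m
Geostrophic balance (pressure-gradient force = Coriolis force):
V_g = (1/(fρ)) |∂P/∂n| = 1.74×10⁻³ / (5.70×10⁻⁵ × 0.718) = 42.4 m/s

42.4 m/s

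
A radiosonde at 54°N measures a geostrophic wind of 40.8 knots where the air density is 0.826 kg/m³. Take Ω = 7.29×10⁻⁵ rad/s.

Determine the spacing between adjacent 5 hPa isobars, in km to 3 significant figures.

Coriolis parameter at 54°N:
f = 2Ω sin φ = 2 × 7.29×10⁻⁵ × sin 54° = 1.18×10⁻⁴ s⁻¹
Wind speed in SI: 40.8 knots = 21.0 m/s
Geostrophic balance rearranged: |∂P/∂n| = f ρ V_g
|∂P/∂n| = 1.18×10⁻⁴ × 0.826 × 21.0 = 2.05×10⁻³ Pa/m
Isobar spacing: Δn = ΔP/|∂P/∂n| = 500 Pa / 2.05×10⁻³ Pa/m = 244499 m ≈ 244 km

244 km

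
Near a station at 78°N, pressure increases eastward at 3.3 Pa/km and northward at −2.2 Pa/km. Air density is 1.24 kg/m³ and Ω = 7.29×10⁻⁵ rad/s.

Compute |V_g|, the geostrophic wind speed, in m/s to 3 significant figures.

22.4 m/s

Coriolis parameter at 78°N:
f = 2Ω sin φ = 2 × 7.29×10⁻⁵ × sin 78° = 1.43×10⁻⁴ s⁻¹
Component geostrophic relations (x east, y north):
u_g = −(1/(fρ)) ∂P/∂y,  v_g = (1/(fρ)) ∂P/∂x
u_g = −(−2.2×10⁻³)/(1.43×10⁻⁴ × 1.24) = 12.4 m/s;  v_g = (3.3×10⁻³)/(1.43×10⁻⁴ × 1.24) = 18.7 m/s
|V_g| = √(u_g² + v_g²) = 22.4 m/s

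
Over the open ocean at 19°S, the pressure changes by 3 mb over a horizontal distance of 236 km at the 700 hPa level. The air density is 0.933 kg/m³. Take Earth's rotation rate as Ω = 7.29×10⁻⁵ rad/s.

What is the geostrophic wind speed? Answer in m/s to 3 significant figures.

28.7 m/s

Coriolis parameter at 19°S:
f = 2Ω sin φ = 2 × 7.29×10⁻⁵ × sin 19° = 4.75×10⁻⁵ s⁻¹
Pressure gradient: |∂P/∂n| = 300 Pa / 236000 m = 1.27×10⁻³ Pa/m
Geostrophic balance (pressure-gradient force = Coriolis force):
V_g = (1/(fρ)) |∂P/∂n| = 1.27×10⁻³ / (4.75×10⁻⁵ × 0.933) = 28.7 m/s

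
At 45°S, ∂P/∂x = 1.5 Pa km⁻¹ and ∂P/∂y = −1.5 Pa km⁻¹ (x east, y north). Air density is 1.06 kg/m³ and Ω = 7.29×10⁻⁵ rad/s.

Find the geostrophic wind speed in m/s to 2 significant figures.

Coriolis parameter at 45°S:
f = 2Ω sin φ = 2 × 7.29×10⁻⁵ × sin 45° = 1.03×10⁻⁴ s⁻¹
In the Southern Hemisphere f is negative: f = −1.03×10⁻⁴ s⁻¹.
Component geostrophic relations (x east, y north):
u_g = −(1/(fρ)) ∂P/∂y,  v_g = (1/(fρ)) ∂P/∂x
u_g = −(−1.5×10⁻³)/(−1.03×10⁻⁴ × 1.06) = −13.7 m/s;  v_g = (1.5×10⁻³)/(−1.03×10⁻⁴ × 1.06) = −13.7 m/s
|V_g| = √(u_g² + v_g²) = 19.4 m/s

19 m/s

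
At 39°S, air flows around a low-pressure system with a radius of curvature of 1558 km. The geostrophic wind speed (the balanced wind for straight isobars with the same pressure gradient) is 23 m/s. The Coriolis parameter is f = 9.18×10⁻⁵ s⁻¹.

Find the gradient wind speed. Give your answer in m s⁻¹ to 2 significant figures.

Around a low, centrifugal force acts outward with Coriolis, so pressure-gradient force balances both:
(1/ρ)|∂P/∂n| = fV + V²/R  →  V² + fR·V − fR·V_g = 0
With fR = 9.18×10⁻⁵ × 1558×10³ m = 143 m/s:
V = [−fR + √((fR)² + 4 fR V_g)]/2 = [−143 + √(143² + 4×143×23)]/2 = 20.2 m/s
Subgeostrophic (V < V_g = 23 m/s), as expected around a low.

20 m s⁻¹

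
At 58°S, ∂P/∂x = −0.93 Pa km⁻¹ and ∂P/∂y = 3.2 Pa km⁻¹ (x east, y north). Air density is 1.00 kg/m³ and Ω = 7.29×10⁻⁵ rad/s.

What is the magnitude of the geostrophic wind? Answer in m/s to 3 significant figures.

Coriolis parameter at 58°S:
f = 2Ω sin φ = 2 × 7.29×10⁻⁵ × sin 58° = 1.24×10⁻⁴ s⁻¹
In the Southern Hemisphere f is negative: f = −1.24×10⁻⁴ s⁻¹.
Component geostrophic relations (x east, y north):
u_g = −(1/(fρ)) ∂P/∂y,  v_g = (1/(fρ)) ∂P/∂x
u_g = −(3.2×10⁻³)/(−1.24×10⁻⁴ × 1.00) = 25.9 m/s;  v_g = (−0.93×10⁻³)/(−1.24×10⁻⁴ × 1.00) = 7.52 m/s
|V_g| = √(u_g² + v_g²) = 27.0 m/s

27.0 m/s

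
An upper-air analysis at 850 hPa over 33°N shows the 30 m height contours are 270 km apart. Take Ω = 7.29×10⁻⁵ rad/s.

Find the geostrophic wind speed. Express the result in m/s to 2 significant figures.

Coriolis parameter at 33°N:
f = 2Ω sin φ = 2 × 7.29×10⁻⁵ × sin 33° = 7.94×10⁻⁵ s⁻¹
Height gradient: |∂Z/∂n| = 30 m / 270000 m = 1.11×10⁻⁴
On a pressure surface, geostrophic balance gives V_g = (g/f)|∂Z/∂n|:
V_g = 9.81 × 1.11×10⁻⁴ / 7.94×10⁻⁵ = 13.7 m/s

14 m/s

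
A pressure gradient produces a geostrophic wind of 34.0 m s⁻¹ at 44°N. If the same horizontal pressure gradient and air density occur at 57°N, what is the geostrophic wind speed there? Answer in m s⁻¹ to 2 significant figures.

28 m s⁻¹

With the same pressure gradient and density, V_g ∝ 1/f ∝ 1/sin φ.
V₂ = V₁ · sin φ₁ / sin φ₂ = 34.0 × sin 44° / sin 57°
V₂ = 34.0 × 0.6947/0.8387 = 28 m s⁻¹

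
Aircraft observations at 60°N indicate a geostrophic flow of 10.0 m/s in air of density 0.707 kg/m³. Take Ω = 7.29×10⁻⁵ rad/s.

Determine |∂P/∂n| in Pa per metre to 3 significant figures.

8.93×10⁻⁴ Pa/m

Coriolis parameter at 60°N:
f = 2Ω sin φ = 2 × 7.29×10⁻⁵ × sin 60° = 1.26×10⁻⁴ s⁻¹
Geostrophic balance rearranged: |∂P/∂n| = f ρ V_g
|∂P/∂n| = 1.26×10⁻⁴ × 0.707 × 10.0 = 8.93×10⁻⁴ Pa/m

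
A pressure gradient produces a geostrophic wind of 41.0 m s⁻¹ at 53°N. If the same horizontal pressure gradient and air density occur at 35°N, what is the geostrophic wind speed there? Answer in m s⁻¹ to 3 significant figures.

57.1 m s⁻¹

With the same pressure gradient and density, V_g ∝ 1/f ∝ 1/sin φ.
V₂ = V₁ · sin φ₁ / sin φ₂ = 41.0 × sin 53° / sin 35°
V₂ = 41.0 × 0.7986/0.5736 = 57.1 m s⁻¹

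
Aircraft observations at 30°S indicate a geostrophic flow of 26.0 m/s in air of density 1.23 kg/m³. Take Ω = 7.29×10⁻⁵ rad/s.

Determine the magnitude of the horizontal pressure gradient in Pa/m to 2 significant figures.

Coriolis parameter at 30°S:
f = 2Ω sin φ = 2 × 7.29×10⁻⁵ × sin 30° = 7.29×10⁻⁵ s⁻¹
Geostrophic balance rearranged: |∂P/∂n| = f ρ V_g
|∂P/∂n| = 7.29×10⁻⁵ × 1.23 × 26.0 = 2.33×10⁻³ Pa/m

2.3×10⁻³ Pa/m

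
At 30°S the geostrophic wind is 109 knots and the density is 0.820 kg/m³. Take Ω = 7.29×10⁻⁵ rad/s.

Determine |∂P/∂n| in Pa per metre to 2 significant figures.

3.4×10⁻³ Pa/m

Coriolis parameter at 30°S:
f = 2Ω sin φ = 2 × 7.29×10⁻⁵ × sin 30° = 7.29×10⁻⁵ s⁻¹
Wind speed in SI: 109 knots = 56.1 m/s
Geostrophic balance rearranged: |∂P/∂n| = f ρ V_g
|∂P/∂n| = 7.29×10⁻⁵ × 0.820 × 56.1 = 3.35×10⁻³ Pa/m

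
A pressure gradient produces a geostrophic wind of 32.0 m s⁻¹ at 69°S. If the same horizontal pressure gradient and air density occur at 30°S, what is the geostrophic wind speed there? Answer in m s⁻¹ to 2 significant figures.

With the same pressure gradient and density, V_g ∝ 1/f ∝ 1/sin φ.
V₂ = V₁ · sin φ₁ / sin φ₂ = 32.0 × sin 69° / sin 30°
V₂ = 32.0 × 0.9336/0.5000 = 60 m s⁻¹

60 m s⁻¹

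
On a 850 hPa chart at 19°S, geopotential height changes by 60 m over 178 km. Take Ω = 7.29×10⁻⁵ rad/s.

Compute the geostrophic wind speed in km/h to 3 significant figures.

Coriolis parameter at 19°S:
f = 2Ω sin φ = 2 × 7.29×10⁻⁵ × sin 19° = 4.75×10⁻⁵ s⁻¹
Height gradient: |∂Z/∂n| = 60 m / 178000 m = 3.37×10⁻⁴
On a pressure surface, geostrophic balance gives V_g = (g/f)|∂Z/∂n|:
V_g = 9.81 × 3.37×10⁻⁴ / 4.75×10⁻⁵ = 69.7 m/s
Converting: 69.7 m/s × 3.6 = 251 km/h

251 km/h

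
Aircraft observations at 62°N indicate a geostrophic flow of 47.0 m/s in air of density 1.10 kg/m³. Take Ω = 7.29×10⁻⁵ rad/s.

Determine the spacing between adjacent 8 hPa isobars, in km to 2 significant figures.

120 km

Coriolis parameter at 62°N:
f = 2Ω sin φ = 2 × 7.29×10⁻⁵ × sin 62° = 1.29×10⁻⁴ s⁻¹
Geostrophic balance rearranged: |∂P/∂n| = f ρ V_g
|∂P/∂n| = 1.29×10⁻⁴ × 1.10 × 47.0 = 6.66×10⁻³ Pa/m
Isobar spacing: Δn = ΔP/|∂P/∂n| = 800 Pa / 6.66×10⁻³ Pa/m = 120201 m ≈ 120 km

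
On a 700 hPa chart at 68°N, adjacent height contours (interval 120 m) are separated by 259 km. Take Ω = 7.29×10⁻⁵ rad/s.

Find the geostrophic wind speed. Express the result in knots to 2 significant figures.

65 knots

Coriolis parameter at 68°N:
f = 2Ω sin φ = 2 × 7.29×10⁻⁵ × sin 68° = 1.35×10⁻⁴ s⁻¹
Height gradient: |∂Z/∂n| = 120 m / 259000 m = 4.63×10⁻⁴
On a pressure surface, geostrophic balance gives V_g = (g/f)|∂Z/∂n|:
V_g = 9.81 × 4.63×10⁻⁴ / 1.35×10⁻⁴ = 33.6 m/s
Converting: 33.6 m/s × 1.944 = 65 knots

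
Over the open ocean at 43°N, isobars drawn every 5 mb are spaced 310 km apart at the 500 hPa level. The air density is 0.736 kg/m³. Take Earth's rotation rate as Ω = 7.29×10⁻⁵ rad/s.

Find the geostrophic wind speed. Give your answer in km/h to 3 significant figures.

79.3 km/h

Coriolis parameter at 43°N:
f = 2Ω sin φ = 2 × 7.29×10⁻⁵ × sin 43° = 9.94×10⁻⁵ s⁻¹
Pressure gradient: |∂P/∂n| = 500 Pa / 310000 m = 1.61×10⁻³ Pa/m
Geostrophic balance (pressure-gradient force = Coriolis force):
V_g = (1/(fρ)) |∂P/∂n| = 1.61×10⁻³ / (9.94×10⁻⁵ × 0.736) = 22.0 m/s
Converting: 22.0 m/s × 3.6 = 79.3 km/h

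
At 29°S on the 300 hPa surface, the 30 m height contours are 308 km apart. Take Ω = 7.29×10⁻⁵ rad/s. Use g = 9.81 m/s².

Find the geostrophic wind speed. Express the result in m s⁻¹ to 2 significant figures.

Coriolis parameter at 29°S:
f = 2Ω sin φ = 2 × 7.29×10⁻⁵ × sin 29° = 7.07×10⁻⁵ s⁻¹
Height gradient: |∂Z/∂n| = 30 m / 308000 m = 9.74×10⁻⁵
On a pressure surface, geostrophic balance gives V_g = (g/f)|∂Z/∂n|:
V_g = 9.81 × 9.74×10⁻⁵ / 7.07×10⁻⁵ = 13.5 m/s

14 m s⁻¹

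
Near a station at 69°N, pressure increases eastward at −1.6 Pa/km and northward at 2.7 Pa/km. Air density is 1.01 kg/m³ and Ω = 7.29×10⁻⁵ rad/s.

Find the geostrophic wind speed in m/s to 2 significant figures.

Coriolis parameter at 69°N:
f = 2Ω sin φ = 2 × 7.29×10⁻⁵ × sin 69° = 1.36×10⁻⁴ s⁻¹
Component geostrophic relations (x east, y north):
u_g = −(1/(fρ)) ∂P/∂y,  v_g = (1/(fρ)) ∂P/∂x
u_g = −(2.7×10⁻³)/(1.36×10⁻⁴ × 1.01) = −19.6 m/s;  v_g = (−1.6×10⁻³)/(1.36×10⁻⁴ × 1.01) = −11.6 m/s
|V_g| = √(u_g² + v_g²) = 22.8 m/s

23 m/s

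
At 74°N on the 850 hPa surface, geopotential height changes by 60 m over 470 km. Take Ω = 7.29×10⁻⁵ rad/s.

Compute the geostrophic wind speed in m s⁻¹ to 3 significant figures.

Coriolis parameter at 74°N:
f = 2Ω sin φ = 2 × 7.29×10⁻⁵ × sin 74° = 1.40×10⁻⁴ s⁻¹
Height gradient: |∂Z/∂n| = 60 m / 470000 m = 1.28×10⁻⁴
On a pressure surface, geostrophic balance gives V_g = (g/f)|∂Z/∂n|:
V_g = 9.81 × 1.28×10⁻⁴ / 1.40×10⁻⁴ = 8.94 m/s

8.94 m s⁻¹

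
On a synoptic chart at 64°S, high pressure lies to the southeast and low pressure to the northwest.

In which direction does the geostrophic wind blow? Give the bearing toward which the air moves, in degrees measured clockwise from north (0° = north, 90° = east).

225°

The pressure-gradient force points toward the northwest (bearing 315°).
Geostrophic balance: in the Southern Hemisphere the Coriolis force deflects motion to the left, so the geostrophic wind blows 90° to the left of the pressure-gradient force (low pressure on the right).
Rotating 315° by 90° counterclockwise gives 225° — the wind blows toward the southwest.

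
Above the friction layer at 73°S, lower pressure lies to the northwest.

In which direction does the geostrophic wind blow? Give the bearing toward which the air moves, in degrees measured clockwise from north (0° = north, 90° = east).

225°

The pressure-gradient force points toward the northwest (bearing 315°).
Geostrophic balance: in the Southern Hemisphere the Coriolis force deflects motion to the left, so the geostrophic wind blows 90° to the left of the pressure-gradient force (low pressure on the right).
Rotating 315° by 90° counterclockwise gives 225° — the wind blows toward the southwest.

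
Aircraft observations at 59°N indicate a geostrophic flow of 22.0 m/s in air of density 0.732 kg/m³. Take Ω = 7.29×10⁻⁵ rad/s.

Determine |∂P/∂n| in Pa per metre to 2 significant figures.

2.0×10⁻³ Pa/m

Coriolis parameter at 59°N:
f = 2Ω sin φ = 2 × 7.29×10⁻⁵ × sin 59° = 1.25×10⁻⁴ s⁻¹
Geostrophic balance rearranged: |∂P/∂n| = f ρ V_g
|∂P/∂n| = 1.25×10⁻⁴ × 0.732 × 22.0 = 2.01×10⁻³ Pa/m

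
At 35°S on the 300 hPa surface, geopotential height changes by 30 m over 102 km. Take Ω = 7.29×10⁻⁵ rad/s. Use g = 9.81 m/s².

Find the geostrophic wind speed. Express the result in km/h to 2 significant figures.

Coriolis parameter at 35°S:
f = 2Ω sin φ = 2 × 7.29×10⁻⁵ × sin 35° = 8.36×10⁻⁵ s⁻¹
Height gradient: |∂Z/∂n| = 30 m / 102000 m = 2.94×10⁻⁴
On a pressure surface, geostrophic balance gives V_g = (g/f)|∂Z/∂n|:
V_g = 9.81 × 2.94×10⁻⁴ / 8.36×10⁻⁵ = 34.5 m/s
Converting: 34.5 m/s × 3.6 = 120 km/h

120 km/h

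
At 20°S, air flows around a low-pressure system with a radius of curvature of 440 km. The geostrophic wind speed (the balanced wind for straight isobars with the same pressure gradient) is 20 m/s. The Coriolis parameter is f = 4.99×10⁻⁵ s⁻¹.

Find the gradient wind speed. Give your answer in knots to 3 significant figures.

Around a low, centrifugal force acts outward with Coriolis, so pressure-gradient force balances both:
(1/ρ)|∂P/∂n| = fV + V²/R  →  V² + fR·V − fR·V_g = 0
With fR = 4.99×10⁻⁵ × 440×10³ m = 22.0 m/s:
V = [−fR + √((fR)² + 4 fR V_g)]/2 = [−22.0 + √(22.0² + 4×22.0×20)]/2 = 12.7 m/s
Subgeostrophic (V < V_g = 20 m/s), as expected around a low.
Converting: 12.7 m/s × 1.944 = 24.6 knots

24.6 knots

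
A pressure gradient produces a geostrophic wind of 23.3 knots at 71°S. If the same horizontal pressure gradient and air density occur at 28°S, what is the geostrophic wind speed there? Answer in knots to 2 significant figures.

47 knots

With the same pressure gradient and density, V_g ∝ 1/f ∝ 1/sin φ.
V₂ = V₁ · sin φ₁ / sin φ₂ = 23.3 × sin 71° / sin 28°
V₂ = 23.3 × 0.9455/0.4695 = 47 knots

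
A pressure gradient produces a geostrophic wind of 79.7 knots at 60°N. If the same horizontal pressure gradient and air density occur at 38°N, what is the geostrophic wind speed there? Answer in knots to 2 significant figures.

110 knots

With the same pressure gradient and density, V_g ∝ 1/f ∝ 1/sin φ.
V₂ = V₁ · sin φ₁ / sin φ₂ = 79.7 × sin 60° / sin 38°
V₂ = 79.7 × 0.8660/0.6157 = 110 knots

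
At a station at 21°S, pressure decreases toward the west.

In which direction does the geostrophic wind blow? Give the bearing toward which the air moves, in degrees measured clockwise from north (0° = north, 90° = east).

The pressure-gradient force points toward the west (bearing 270°).
Geostrophic balance: in the Southern Hemisphere the Coriolis force deflects motion to the left, so the geostrophic wind blows 90° to the left of the pressure-gradient force (low pressure on the right).
Rotating 270° by 90° counterclockwise gives 180° — the wind blows toward the south.

180°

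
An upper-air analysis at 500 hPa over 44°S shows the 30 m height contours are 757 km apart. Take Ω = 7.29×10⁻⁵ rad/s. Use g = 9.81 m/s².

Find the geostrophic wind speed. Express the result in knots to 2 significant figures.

Coriolis parameter at 44°S:
f = 2Ω sin φ = 2 × 7.29×10⁻⁵ × sin 44° = 1.01×10⁻⁴ s⁻¹
Height gradient: |∂Z/∂n| = 30 m / 757000 m = 3.96×10⁻⁵
On a pressure surface, geostrophic balance gives V_g = (g/f)|∂Z/∂n|:
V_g = 9.81 × 3.96×10⁻⁵ / 1.01×10⁻⁴ = 3.84 m/s
Converting: 3.84 m/s × 1.944 = 7.5 knots

7.5 knots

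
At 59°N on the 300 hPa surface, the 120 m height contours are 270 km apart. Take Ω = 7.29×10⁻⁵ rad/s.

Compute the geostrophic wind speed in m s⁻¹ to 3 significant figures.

Coriolis parameter at 59°N:
f = 2Ω sin φ = 2 × 7.29×10⁻⁵ × sin 59° = 1.25×10⁻⁴ s⁻¹
Height gradient: |∂Z/∂n| = 120 m / 270000 m = 4.44×10⁻⁴
On a pressure surface, geostrophic balance gives V_g = (g/f)|∂Z/∂n|:
V_g = 9.81 × 4.44×10⁻⁴ / 1.25×10⁻⁴ = 34.9 m/s

34.9 m s⁻¹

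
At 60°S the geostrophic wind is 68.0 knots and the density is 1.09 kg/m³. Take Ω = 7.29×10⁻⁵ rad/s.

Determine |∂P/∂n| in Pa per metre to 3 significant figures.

Coriolis parameter at 60°S:
f = 2Ω sin φ = 2 × 7.29×10⁻⁵ × sin 60° = 1.26×10⁻⁴ s⁻¹
Wind speed in SI: 68.0 knots = 35.0 m/s
Geostrophic balance rearranged: |∂P/∂n| = f ρ V_g
|∂P/∂n| = 1.26×10⁻⁴ × 1.09 × 35.0 = 4.81×10⁻³ Pa/m

4.81×10⁻³ Pa/m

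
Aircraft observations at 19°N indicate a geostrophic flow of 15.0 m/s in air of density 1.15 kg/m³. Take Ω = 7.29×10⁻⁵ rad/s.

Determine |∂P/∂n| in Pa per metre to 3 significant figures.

8.19×10⁻⁴ Pa/m

Coriolis parameter at 19°N:
f = 2Ω sin φ = 2 × 7.29×10⁻⁵ × sin 19° = 4.75×10⁻⁵ s⁻¹
Geostrophic balance rearranged: |∂P/∂n| = f ρ V_g
|∂P/∂n| = 4.75×10⁻⁵ × 1.15 × 15.0 = 8.19×10⁻⁴ Pa/m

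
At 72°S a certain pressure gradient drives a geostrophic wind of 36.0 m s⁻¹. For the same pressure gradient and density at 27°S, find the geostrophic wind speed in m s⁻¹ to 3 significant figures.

With the same pressure gradient and density, V_g ∝ 1/f ∝ 1/sin φ.
V₂ = V₁ · sin φ₁ / sin φ₂ = 36.0 × sin 72° / sin 27°
V₂ = 36.0 × 0.9511/0.4540 = 75.4 m s⁻¹

75.4 m s⁻¹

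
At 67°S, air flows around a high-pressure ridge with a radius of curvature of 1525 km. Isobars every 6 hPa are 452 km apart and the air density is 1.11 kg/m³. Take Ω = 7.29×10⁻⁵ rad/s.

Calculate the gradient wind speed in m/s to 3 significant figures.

9.34 m/s

Coriolis parameter at 67°S:
f = 2Ω sin φ = 2 × 7.29×10⁻⁵ × sin 67° = 1.34×10⁻⁴ s⁻¹
Pressure gradient: |∂P/∂n| = 600 Pa / 452000 m = 1.33×10⁻³ Pa/m
Geostrophic speed: V_g = |∂P/∂n|/(fρ) = 1.33×10⁻³/(1.34×10⁻⁴ × 1.11) = 8.91 m/s
Around a high, pressure-gradient force acts outward with centrifugal, so Coriolis balances both:
fV = (1/ρ)|∂P/∂n| + V²/R  →  V² − fR·V + fR·V_g = 0
With fR = 1.34×10⁻⁴ × 1525×10³ m = 205 m/s:
V = [fR − √((fR)² − 4 fR V_g)]/2 = [205 − √(205² − 4×205×8.91)]/2 = 9.34 m/s
Supergeostrophic (V > V_g = 8.91 m/s), as expected around a high.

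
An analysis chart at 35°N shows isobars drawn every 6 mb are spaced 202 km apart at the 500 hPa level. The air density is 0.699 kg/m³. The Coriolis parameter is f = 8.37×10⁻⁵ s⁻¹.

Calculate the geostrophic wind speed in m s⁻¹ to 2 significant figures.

Pressure gradient: |∂P/∂n| = 600 Pa / 202000 m = 2.97×10⁻³ Pa/m
Geostrophic balance (pressure-gradient force = Coriolis force):
V_g = (1/(fρ)) |∂P/∂n| = 2.97×10⁻³ / (8.37×10⁻⁵ × 0.699) = 50.8 m/s

51 m s⁻¹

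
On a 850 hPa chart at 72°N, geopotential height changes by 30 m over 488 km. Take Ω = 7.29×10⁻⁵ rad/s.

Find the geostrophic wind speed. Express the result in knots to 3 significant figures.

8.45 knots

Coriolis parameter at 72°N:
f = 2Ω sin φ = 2 × 7.29×10⁻⁵ × sin 72° = 1.39×10⁻⁴ s⁻¹
Height gradient: |∂Z/∂n| = 30 m / 488000 m = 6.15×10⁻⁵
On a pressure surface, geostrophic balance gives V_g = (g/f)|∂Z/∂n|:
V_g = 9.81 × 6.15×10⁻⁵ / 1.39×10⁻⁴ = 4.35 m/s
Converting: 4.35 m/s × 1.944 = 8.45 knots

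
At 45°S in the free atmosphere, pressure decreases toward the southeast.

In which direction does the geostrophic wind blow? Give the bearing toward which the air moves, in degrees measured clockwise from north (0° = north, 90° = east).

045°

The pressure-gradient force points toward the southeast (bearing 135°).
Geostrophic balance: in the Southern Hemisphere the Coriolis force deflects motion to the left, so the geostrophic wind blows 90° to the left of the pressure-gradient force (low pressure on the right).
Rotating 135° by 90° counterclockwise gives 045° — the wind blows toward the northeast.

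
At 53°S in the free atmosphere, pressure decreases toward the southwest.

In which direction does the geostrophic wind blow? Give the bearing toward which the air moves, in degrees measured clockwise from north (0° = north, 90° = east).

135°

The pressure-gradient force points toward the southwest (bearing 225°).
Geostrophic balance: in the Southern Hemisphere the Coriolis force deflects motion to the left, so the geostrophic wind blows 90° to the left of the pressure-gradient force (low pressure on the right).
Rotating 225° by 90° counterclockwise gives 135° — the wind blows toward the southeast.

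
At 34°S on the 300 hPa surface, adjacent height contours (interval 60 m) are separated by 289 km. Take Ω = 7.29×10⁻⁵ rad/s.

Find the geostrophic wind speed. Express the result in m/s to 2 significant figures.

Coriolis parameter at 34°S:
f = 2Ω sin φ = 2 × 7.29×10⁻⁵ × sin 34° = 8.15×10⁻⁵ s⁻¹
Height gradient: |∂Z/∂n| = 60 m / 289000 m = 2.08×10⁻⁴
On a pressure surface, geostrophic balance gives V_g = (g/f)|∂Z/∂n|:
V_g = 9.81 × 2.08×10⁻⁴ / 8.15×10⁻⁵ = 25.0 m/s

25 m/s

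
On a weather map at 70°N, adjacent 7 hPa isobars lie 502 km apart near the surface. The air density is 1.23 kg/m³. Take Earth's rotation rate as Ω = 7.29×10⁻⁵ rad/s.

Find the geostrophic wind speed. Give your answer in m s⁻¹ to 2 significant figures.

Coriolis parameter at 70°N:
f = 2Ω sin φ = 2 × 7.29×10⁻⁵ × sin 70° = 1.37×10⁻⁴ s⁻¹
Pressure gradient: |∂P/∂n| = 700 Pa / 502000 m = 1.39×10⁻³ Pa/m
Geostrophic balance (pressure-gradient force = Coriolis force):
V_g = (1/(fρ)) |∂P/∂n| = 1.39×10⁻³ / (1.37×10⁻⁴ × 1.23) = 8.27 m/s

8.3 m s⁻¹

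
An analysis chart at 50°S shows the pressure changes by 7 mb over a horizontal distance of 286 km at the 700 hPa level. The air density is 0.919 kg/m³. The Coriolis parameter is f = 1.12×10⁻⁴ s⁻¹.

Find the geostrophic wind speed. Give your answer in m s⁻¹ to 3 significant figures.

Pressure gradient: |∂P/∂n| = 700 Pa / 286000 m = 2.45×10⁻³ Pa/m
Geostrophic balance (pressure-gradient force = Coriolis force):
V_g = (1/(fρ)) |∂P/∂n| = 2.45×10⁻³ / (1.12×10⁻⁴ × 0.919) = 23.8 m/s

23.8 m s⁻¹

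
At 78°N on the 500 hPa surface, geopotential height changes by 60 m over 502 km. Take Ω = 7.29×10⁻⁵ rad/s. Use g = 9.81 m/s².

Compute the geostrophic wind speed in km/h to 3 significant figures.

29.6 km/h

Coriolis parameter at 78°N:
f = 2Ω sin φ = 2 × 7.29×10⁻⁵ × sin 78° = 1.43×10⁻⁴ s⁻¹
Height gradient: |∂Z/∂n| = 60 m / 502000 m = 1.20×10⁻⁴
On a pressure surface, geostrophic balance gives V_g = (g/f)|∂Z/∂n|:
V_g = 9.81 × 1.20×10⁻⁴ / 1.43×10⁻⁴ = 8.22 m/s
Converting: 8.22 m/s × 3.6 = 29.6 km/h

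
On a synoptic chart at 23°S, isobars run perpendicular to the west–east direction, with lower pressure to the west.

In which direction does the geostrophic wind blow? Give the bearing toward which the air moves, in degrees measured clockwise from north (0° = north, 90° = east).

180°

The pressure-gradient force points toward the west (bearing 270°).
Geostrophic balance: in the Southern Hemisphere the Coriolis force deflects motion to the left, so the geostrophic wind blows 90° to the left of the pressure-gradient force (low pressure on the right).
Rotating 270° by 90° counterclockwise gives 180° — the wind blows toward the south.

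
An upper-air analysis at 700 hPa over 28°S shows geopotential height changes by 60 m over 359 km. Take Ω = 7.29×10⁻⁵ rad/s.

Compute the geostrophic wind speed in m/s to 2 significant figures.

24 m/s

Coriolis parameter at 28°S:
f = 2Ω sin φ = 2 × 7.29×10⁻⁵ × sin 28° = 6.84×10⁻⁵ s⁻¹
Height gradient: |∂Z/∂n| = 60 m / 359000 m = 1.67×10⁻⁴
On a pressure surface, geostrophic balance gives V_g = (g/f)|∂Z/∂n|:
V_g = 9.81 × 1.67×10⁻⁴ / 6.84×10⁻⁵ = 24.0 m/s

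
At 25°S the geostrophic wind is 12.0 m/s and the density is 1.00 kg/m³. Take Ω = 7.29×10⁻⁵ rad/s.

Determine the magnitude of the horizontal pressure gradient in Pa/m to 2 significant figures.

7.4×10⁻⁴ Pa/m

Coriolis parameter at 25°S:
f = 2Ω sin φ = 2 × 7.29×10⁻⁵ × sin 25° = 6.16×10⁻⁵ s⁻¹
Geostrophic balance rearranged: |∂P/∂n| = f ρ V_g
|∂P/∂n| = 6.16×10⁻⁵ × 1.00 × 12.0 = 7.39×10⁻⁴ Pa/m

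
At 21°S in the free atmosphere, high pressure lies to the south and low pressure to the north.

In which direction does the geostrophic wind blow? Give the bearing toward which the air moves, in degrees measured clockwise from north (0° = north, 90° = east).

270°

The pressure-gradient force points toward the north (bearing 000°).
Geostrophic balance: in the Southern Hemisphere the Coriolis force deflects motion to the left, so the geostrophic wind blows 90° to the left of the pressure-gradient force (low pressure on the right).
Rotating 000° by 90° counterclockwise gives 270° — the wind blows toward the west.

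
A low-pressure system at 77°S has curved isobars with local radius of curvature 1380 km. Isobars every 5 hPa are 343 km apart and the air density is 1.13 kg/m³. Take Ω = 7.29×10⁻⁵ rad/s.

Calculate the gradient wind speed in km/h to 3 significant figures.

31.3 km/h

Coriolis parameter at 77°S:
f = 2Ω sin φ = 2 × 7.29×10⁻⁵ × sin 77° = 1.42×10⁻⁴ s⁻¹
Pressure gradient: |∂P/∂n| = 500 Pa / 343000 m = 1.46×10⁻³ Pa/m
Geostrophic speed: V_g = |∂P/∂n|/(fρ) = 1.46×10⁻³/(1.42×10⁻⁴ × 1.13) = 9.08 m/s
Around a low, centrifugal force acts outward with Coriolis, so pressure-gradient force balances both:
(1/ρ)|∂P/∂n| = fV + V²/R  →  V² + fR·V − fR·V_g = 0
With fR = 1.42×10⁻⁴ × 1380×10³ m = 196 m/s:
V = [−fR + √((fR)² + 4 fR V_g)]/2 = [−196 + √(196² + 4×196×9.08)]/2 = 8.69 m/s
Subgeostrophic (V < V_g = 9.08 m/s), as expected around a low.
Converting: 8.69 m/s × 3.6 = 31.3 km/h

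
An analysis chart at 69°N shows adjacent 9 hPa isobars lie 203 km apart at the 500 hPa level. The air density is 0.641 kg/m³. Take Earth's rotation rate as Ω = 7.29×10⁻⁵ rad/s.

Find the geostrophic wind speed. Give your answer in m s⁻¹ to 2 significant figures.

Coriolis parameter at 69°N:
f = 2Ω sin φ = 2 × 7.29×10⁻⁵ × sin 69° = 1.36×10⁻⁴ s⁻¹
Pressure gradient: |∂P/∂n| = 900 Pa / 203000 m = 4.43×10⁻³ Pa/m
Geostrophic balance (pressure-gradient force = Coriolis force):
V_g = (1/(fρ)) |∂P/∂n| = 4.43×10⁻³ / (1.36×10⁻⁴ × 0.641) = 50.8 m/s

51 m s⁻¹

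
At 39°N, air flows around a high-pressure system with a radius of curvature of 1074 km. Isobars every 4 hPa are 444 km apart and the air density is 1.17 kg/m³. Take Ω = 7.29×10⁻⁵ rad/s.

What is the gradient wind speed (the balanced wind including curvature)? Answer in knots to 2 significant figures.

Coriolis parameter at 39°N:
f = 2Ω sin φ = 2 × 7.29×10⁻⁵ × sin 39° = 9.18×10⁻⁵ s⁻¹
Pressure gradient: |∂P/∂n| = 400 Pa / 444000 m = 9.01×10⁻⁴ Pa/m
Geostrophic speed: V_g = |∂P/∂n|/(fρ) = 9.01×10⁻⁴/(9.18×10⁻⁵ × 1.17) = 8.39 m/s
Around a high, pressure-gradient force acts outward with centrifugal, so Coriolis balances both:
fV = (1/ρ)|∂P/∂n| + V²/R  →  V² − fR·V + fR·V_g = 0
With fR = 9.18×10⁻⁵ × 1074×10³ m = 98.5 m/s:
V = [fR − √((fR)² − 4 fR V_g)]/2 = [98.5 − √(98.5² − 4×98.5×8.39)]/2 = 9.26 m/s
Supergeostrophic (V > V_g = 8.39 m/s), as expected around a high.
Converting: 9.26 m/s × 1.944 = 18 knots

18 knots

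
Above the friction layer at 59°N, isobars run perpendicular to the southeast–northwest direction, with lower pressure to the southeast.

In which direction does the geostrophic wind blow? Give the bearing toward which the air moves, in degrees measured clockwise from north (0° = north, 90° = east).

225°

The pressure-gradient force points toward the southeast (bearing 135°).
Geostrophic balance: in the Northern Hemisphere the Coriolis force deflects motion to the right, so the geostrophic wind blows 90° to the right of the pressure-gradient force (low pressure on the left).
Rotating 135° by 90° clockwise gives 225° — the wind blows toward the southwest.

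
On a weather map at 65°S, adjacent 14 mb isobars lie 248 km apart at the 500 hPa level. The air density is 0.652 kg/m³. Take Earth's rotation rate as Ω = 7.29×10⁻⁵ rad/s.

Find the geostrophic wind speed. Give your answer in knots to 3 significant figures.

127 knots

Coriolis parameter at 65°S:
f = 2Ω sin φ = 2 × 7.29×10⁻⁵ × sin 65° = 1.32×10⁻⁴ s⁻¹
Pressure gradient: |∂P/∂n| = 1400 Pa / 248000 m = 5.65×10⁻³ Pa/m
Geostrophic balance (pressure-gradient force = Coriolis force):
V_g = (1/(fρ)) |∂P/∂n| = 5.65×10⁻³ / (1.32×10⁻⁴ × 0.652) = 65.5 m/s
Converting: 65.5 m/s × 1.944 = 127 knots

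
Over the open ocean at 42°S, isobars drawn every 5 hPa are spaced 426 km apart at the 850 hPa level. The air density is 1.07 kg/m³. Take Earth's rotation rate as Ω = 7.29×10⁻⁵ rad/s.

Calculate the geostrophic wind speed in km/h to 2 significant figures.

40 km/h

Coriolis parameter at 42°S:
f = 2Ω sin φ = 2 × 7.29×10⁻⁵ × sin 42° = 9.76×10⁻⁵ s⁻¹
Pressure gradient: |∂P/∂n| = 500 Pa / 426000 m = 1.17×10⁻³ Pa/m
Geostrophic balance (pressure-gradient force = Coriolis force):
V_g = (1/(fρ)) |∂P/∂n| = 1.17×10⁻³ / (9.76×10⁻⁵ × 1.07) = 11.2 m/s
Converting: 11.2 m/s × 3.6 = 40 km/h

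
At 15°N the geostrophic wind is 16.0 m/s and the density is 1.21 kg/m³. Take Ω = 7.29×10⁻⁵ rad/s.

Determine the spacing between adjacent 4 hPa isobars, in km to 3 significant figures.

548 km

Coriolis parameter at 15°N:
f = 2Ω sin φ = 2 × 7.29×10⁻⁵ × sin 15° = 3.77×10⁻⁵ s⁻¹
Geostrophic balance rearranged: |∂P/∂n| = f ρ V_g
|∂P/∂n| = 3.77×10⁻⁵ × 1.21 × 16.0 = 7.31×10⁻⁴ Pa/m
Isobar spacing: Δn = ΔP/|∂P/∂n| = 400 Pa / 7.31×10⁻⁴ Pa/m = 547521 m ≈ 548 km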